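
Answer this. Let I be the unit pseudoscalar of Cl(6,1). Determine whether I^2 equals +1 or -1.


The pseudoscalar I = e1...e_n (product of all n generators) of Cl(p,q) satisfies I^2 = (-1)^(q + n(n-1)/2).
p = 6, q = 1, n = p + q = 7
n(n-1)/2 = 7 * 6 / 2 = 21
Exponent = q + n(n-1)/2 = 1 + 21 = 22
I^2 = (-1)^22 = +1


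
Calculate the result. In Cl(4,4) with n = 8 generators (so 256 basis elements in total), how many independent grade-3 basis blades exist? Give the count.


Number of grade-k basis blades in Cl(p,q) with n = p + q is C(n, k).
n = 4 + 4 = 8
C(8, 3) = 8! / (3! * 5!)
= 40320 / (6 * 120)
= 56


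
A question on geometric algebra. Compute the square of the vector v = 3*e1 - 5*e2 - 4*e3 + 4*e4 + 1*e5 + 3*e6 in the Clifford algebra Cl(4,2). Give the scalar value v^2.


v^2 = sum of c_i^2 * e_i^2
Positive signature terms (e_i^2 = +1): 3^2 + (-5)^2 + (-4)^2 + 4^2 = 66
Negative signature terms (e_j^2 = -1): 1^2 + 3^2 = 10
v^2 = 66 - 10 = 56


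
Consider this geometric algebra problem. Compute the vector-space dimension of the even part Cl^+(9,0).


Even subalgebra dimension = 2^(n-1)
n = 9 + 0 = 9
2^(9 - 1) = 2^8 = 256
Verification: sum of C(9,k) for even k = 1 + 36 + 126 + 84 + 9 = 256
Result = 256


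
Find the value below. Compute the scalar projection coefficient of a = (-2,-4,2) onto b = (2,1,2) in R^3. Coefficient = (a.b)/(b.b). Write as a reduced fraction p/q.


Projection coefficient = (a . b) / (b . b)
a . b = (-2)*2 + (-4)*1 + 2*2
= -4 + (-4) + 4 = -4
b . b = 2^2 + 1^2 + 2^2
= 4 + 1 + 4 = 9
Coefficient = -4/9
In lowest terms: -4/9


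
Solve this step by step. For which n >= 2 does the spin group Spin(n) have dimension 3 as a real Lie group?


dim Spin(n) = dim so(n) = n(n-1)/2.
Solve n(n-1)/2 = 3, i.e. n^2 - n - 6 = 0.
Discriminant = 1 + 8*3 = 25
n = (1 + sqrt(25))/2 = (1 + 5)/2 = 3


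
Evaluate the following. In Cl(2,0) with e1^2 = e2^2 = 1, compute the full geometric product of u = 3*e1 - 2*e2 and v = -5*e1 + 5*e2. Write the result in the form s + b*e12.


Expand: (3*e1 - 2*e2)(-5*e1 + 5*e2)
= 3*(-5)*e1e1 + 3*5*e1e2 + (-2)*(-5)*e2e1 + (-2)*5*e2e2
Using e1^2 = e2^2 = 1, e2e1 = -e1e2:
Scalar part s = 3*(-5) + (-2)*5 = -15 + (-10) = -25
Bivector part b = 3*5 - (-2)*(-5) = 15 - 10 = 5
uv = -25 + 5*e12


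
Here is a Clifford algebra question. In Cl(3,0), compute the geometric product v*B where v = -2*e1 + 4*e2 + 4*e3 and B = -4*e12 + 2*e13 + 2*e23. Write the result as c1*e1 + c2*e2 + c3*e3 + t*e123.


vB has grade-1 (vector) and grade-3 (trivector) parts: vB = (v _| B) + (v ^ B).
Vector part <vB>_1:
  e1: -v2*b12 - v3*b13 = -(4)*(-4) - (4)*(2) = 8
  e2: v1*b12 - v3*b23 = (-2)*(-4) - (4)*(2) = 0
  e3: v1*b13 + v2*b23 = (-2)*(2) + (4)*(2) = 4
Trivector part <vB>_3:
  e123: v1*b23 - v2*b13 + v3*b12 = (-2)*(2) - (4)*(2) + (4)*(-4) = -28
vB = 8*e1 + 0*e2 + 4*e3 - 28*e123


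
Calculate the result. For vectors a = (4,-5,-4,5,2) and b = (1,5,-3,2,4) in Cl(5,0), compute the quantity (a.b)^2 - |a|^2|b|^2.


a . b = 4*1 + (-5)*5 + (-4)*(-3) + 5*2 + 2*4
= 4 + (-25) + 12 + 10 + 8 = 9
|a|^2 = 4^2 + (-5)^2 + (-4)^2 + 5^2 + 2^2 = 86
|b|^2 = 1^2 + 5^2 + (-3)^2 + 2^2 + 4^2 = 55
(a.b)^2 = 9^2 = 81
|a|^2 * |b|^2 = 86 * 55 = 4730
Result = 81 - 4730 = -4649


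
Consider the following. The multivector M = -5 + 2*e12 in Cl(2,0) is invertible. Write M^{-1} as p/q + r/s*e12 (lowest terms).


M = -5 + 2*e12, where e12^2 = -1.
Since M commutes with its reverse ~M = a - b*e12, M * ~M = a^2 - b^2*e12^2 = a^2 + b^2.
So M^{-1} = ~M / (a^2 + b^2) = (a - b*e12)/(a^2 + b^2).
a^2 + b^2 = 25 + 4 = 29
Scalar part = -5/29 = -5/29
Bivector coeff = -2/29 = -2/29
M^{-1} = -5/29 - 2/29*e12


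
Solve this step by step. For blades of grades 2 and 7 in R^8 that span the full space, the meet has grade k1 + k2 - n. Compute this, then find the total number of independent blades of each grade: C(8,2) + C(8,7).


Meet grade = grade(A) + grade(B) - n
= 2 + 7 - 8 = 1
C(8,2) = 28
C(8,7) = 8
dim_A + dim_B = 28 + 8 = 36


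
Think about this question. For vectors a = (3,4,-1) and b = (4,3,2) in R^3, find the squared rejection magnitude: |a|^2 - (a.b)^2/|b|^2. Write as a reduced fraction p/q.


|a|^2 = 3^2 + 4^2 + (-1)^2 = 26
|b|^2 = 4^2 + 3^2 + 2^2 = 29
a . b = 3*4 + 4*3 + (-1)*2 = 22
(a.b)^2 = 22^2 = 484
|rej|^2 = 26 - 484/29
= (754 - 484)/29
= 270/29
In lowest terms: 270/29


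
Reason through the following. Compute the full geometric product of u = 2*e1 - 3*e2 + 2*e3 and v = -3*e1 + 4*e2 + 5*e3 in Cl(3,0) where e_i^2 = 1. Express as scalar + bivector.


In Cl(3,0): e_i^2 = 1, e_ie_j = -e_je_i for i != j.
Scalar part = u . v = 2*(-3) + (-3)*4 + 2*5
= -6 + (-12) + 10 = -8
e12 coeff = 2*4 - (-3)*(-3) = 8 - 9 = -1
e13 coeff = 2*5 - 2*(-3) = 10 - (-6) = 16
e23 coeff = (-3)*5 - 2*4 = -15 - 8 = -23
uv = -8 - 1*e12 + 16*e13 - 23*e23


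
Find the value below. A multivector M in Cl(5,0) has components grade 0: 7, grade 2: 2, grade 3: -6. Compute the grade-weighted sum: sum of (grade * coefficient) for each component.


Grade-weighted sum = sum of grade_k * coefficient_k
0*7 = 0
2*2 = 4
3*(-6) = -18
Total = 0 + 4 + (-18) = -14


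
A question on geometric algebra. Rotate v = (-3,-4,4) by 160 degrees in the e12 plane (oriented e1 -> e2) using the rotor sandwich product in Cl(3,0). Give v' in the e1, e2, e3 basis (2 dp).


Rotor R = cos(80deg) - sin(80deg)*e12
Rotation angle theta = 2 * 80 = 160 degrees in the e12 plane (e1 -> e2).
The component perpendicular to the plane (e3) is invariant: v'_3 = v3 = 4.00
cos(160deg) = -0.9397, sin(160deg) = 0.3420
v'_1 = v1*cos(theta) - v2*sin(theta) = -3*(-0.9397) - (-4)*0.3420 = 4.19
v'_2 = v1*sin(theta) + v2*cos(theta) = -3*0.3420 + (-4)*(-0.9397) = 2.73
v' = 4.19*e1 + 2.73*e2 + 4.00*e3


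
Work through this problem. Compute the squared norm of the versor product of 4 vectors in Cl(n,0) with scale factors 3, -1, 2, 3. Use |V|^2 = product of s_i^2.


Each vector v_i has |v_i|^2 = s_i^2
Squared scales: 3^2 = 9, (-1)^2 = 1, 2^2 = 4, 3^2 = 9
|V|^2 = 9 * 1 * 4 * 9
= 324


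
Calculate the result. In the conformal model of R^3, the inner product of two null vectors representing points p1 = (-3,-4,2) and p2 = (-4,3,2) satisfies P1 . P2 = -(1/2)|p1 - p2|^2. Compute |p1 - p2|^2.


p1 - p2 = (1, -7, 0)
|p1 - p2|^2 = 1^2 + (-7)^2 + 0^2
= 1 + 49 + 0
= 50


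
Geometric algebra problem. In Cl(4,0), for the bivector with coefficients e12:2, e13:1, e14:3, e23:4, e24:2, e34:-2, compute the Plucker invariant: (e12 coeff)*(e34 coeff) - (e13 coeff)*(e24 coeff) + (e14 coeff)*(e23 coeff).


Plucker relation: af - be + cd
a*f = 2*(-2) = -4
b*e = 1*2 = 2
c*d = 3*4 = 12
af - be + cd = -4 - 2 + 12
= 6


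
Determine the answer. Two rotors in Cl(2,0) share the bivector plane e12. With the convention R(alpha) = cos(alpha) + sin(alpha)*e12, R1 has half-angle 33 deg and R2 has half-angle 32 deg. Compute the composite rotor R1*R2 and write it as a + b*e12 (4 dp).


Same-plane rotors commute and their half-angles add:
R1*R2 = cos(a1 + a2) + sin(a1 + a2)*e12.
a1 + a2 = 33 + 32 = 65 deg
cos(65 deg) = 0.4226
sin(65 deg) = 0.9063
R1*R2 = 0.4226 + 0.9063*e12


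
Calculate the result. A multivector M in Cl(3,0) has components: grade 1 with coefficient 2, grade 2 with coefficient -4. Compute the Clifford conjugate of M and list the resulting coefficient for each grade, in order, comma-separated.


Clifford conjugate sign for grade k: (-1)^(k(k+1)/2)
Grade 1: (-1)^(1*2/2) = (-1)^1 = -1, coeff 2 -> -2
Grade 2: (-1)^(2*3/2) = (-1)^3 = -1, coeff -4 -> 4
Conjugated coefficients: -2, 4


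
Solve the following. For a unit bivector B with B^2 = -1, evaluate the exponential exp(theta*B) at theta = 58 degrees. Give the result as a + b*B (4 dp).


For a unit bivector B with B^2 = -1, the exponential series gives
e^(theta*B) = cos(theta) + sin(theta)*B (the GA analogue of Euler's formula).
theta = 58 degrees = 1.012291 rad
cos(58 deg) = 0.5299
sin(58 deg) = 0.8480
exp(theta*B) = 0.5299 + 0.8480*B


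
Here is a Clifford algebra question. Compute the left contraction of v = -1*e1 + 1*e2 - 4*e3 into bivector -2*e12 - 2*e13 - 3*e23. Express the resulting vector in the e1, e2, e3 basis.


Left contraction v _| B = <vB>_1 (grade-1 part of the geometric product vB).
Using e1_|e12 = e2, e2_|e12 = -e1, e1_|e13 = e3, e3_|e13 = -e1, e2_|e23 = e3, e3_|e23 = -e2:
e1 coeff: -v2*b12 - v3*b13 = -(1)*(-2) - (-4)*(-2) = -6
e2 coeff: v1*b12 - v3*b23 = (-1)*(-2) - (-4)*(-3) = -10
e3 coeff: v1*b13 + v2*b23 = (-1)*(-2) + (1)*(-3) = -1
v _| B = -6*e1 - 10*e2 - 1*e3


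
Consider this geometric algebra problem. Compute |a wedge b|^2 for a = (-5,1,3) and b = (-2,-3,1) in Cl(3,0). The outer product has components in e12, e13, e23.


a wedge b = (a1*b2 - a2*b1)*e12 + (a1*b3 - a3*b1)*e13 + (a2*b3 - a3*b2)*e23
e12 coeff: (-5)*(-3) - 1*(-2) = 15 - (-2) = 17
e13 coeff: (-5)*1 - 3*(-2) = -5 - (-6) = 1
e23 coeff: 1*1 - 3*(-3) = 1 - (-9) = 10
|a wedge b|^2 = 17^2 + 1^2 + 10^2
= 289 + 1 + 100
= 390


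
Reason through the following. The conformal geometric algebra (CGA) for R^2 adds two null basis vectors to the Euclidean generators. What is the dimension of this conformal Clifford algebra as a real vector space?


The conformal model of R^2 uses Cl(3,1): the 2 Euclidean generators plus two extra orthogonal generators e+ (e+^2 = +1) and e- (e-^2 = -1), from which the null vectors e0, einf are built.
Number of generators m = 2 + 2 = 4.
dim Cl(p,q) = 2^m = 2^4 = 16


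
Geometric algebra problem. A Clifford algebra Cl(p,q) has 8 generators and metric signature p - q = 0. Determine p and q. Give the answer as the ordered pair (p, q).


We need p + q = 8 and p - q = 0.
Adding: 2p = 8 + 0 = 8, so p = 4.
Then q = 8 - 4 = 4.
(p, q) = (4, 4)


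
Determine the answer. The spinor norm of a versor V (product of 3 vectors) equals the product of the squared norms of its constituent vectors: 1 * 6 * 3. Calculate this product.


Spinor norm N(V) = |v1|^2 * |v2|^2 * ... * |v3|^2
= 1 * 6 * 3
Running product: 1, 6, 18
N(V) = 18


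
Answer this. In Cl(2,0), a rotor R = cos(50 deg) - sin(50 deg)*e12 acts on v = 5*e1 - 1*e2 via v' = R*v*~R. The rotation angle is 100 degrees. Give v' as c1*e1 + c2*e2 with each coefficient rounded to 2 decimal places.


Rotor R = cos(50deg) - sin(50deg)*e12
Rotation angle theta = 2 * 50 = 100 degrees
v' = R*v*~R rotates v by theta.
cos(100deg) = -0.1736, sin(100deg) = 0.9848
v'_1 = 5*cos(100deg) - (-1)*sin(100deg)
= 5*(-0.1736) - (-1)*0.9848
= 0.12
v'_2 = 5*sin(100deg) + (-1)*cos(100deg)
= 5*0.9848 + (-1)*(-0.1736)
= 5.10
v' = 0.12*e1 + 5.10*e2


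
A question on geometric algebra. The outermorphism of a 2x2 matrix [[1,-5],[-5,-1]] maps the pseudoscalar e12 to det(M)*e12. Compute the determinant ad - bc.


The outermorphism of a linear map f sends e1^e2 to f(e1)^f(e2).
f(e1) = 1*e1 - 5*e2
f(e2) = -5*e1 - 1*e2
f(e1) ^ f(e2) = (1*e1 - 5*e2) ^ (-5*e1 - 1*e2)
= 1*(-1)*e12 + (-5)*(-5)*e21
= (-1 - 25)*e12
= -26*e12
Coefficient = -26


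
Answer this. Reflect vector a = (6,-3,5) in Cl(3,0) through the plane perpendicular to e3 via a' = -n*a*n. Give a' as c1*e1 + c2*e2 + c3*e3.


Reflection formula: a' = -n*a*n, with n = e3 (unit vector, n^2 = 1).
For reflection through hyperplane perp to e3:
The component along e3 flips sign, others stay.
a = (6, -3, 5)
a' = (6, -3, -5)
a' = 6*e1 - 3*e2 - 5*e3


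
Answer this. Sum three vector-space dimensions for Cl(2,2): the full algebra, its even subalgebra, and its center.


n = 2 + 2 = 4
Total dim = 2^4 = 16
Even subalgebra dim = 2^3 = 8
n is even, so center dim = 1
Sum = 16 + 8 + 1 = 25


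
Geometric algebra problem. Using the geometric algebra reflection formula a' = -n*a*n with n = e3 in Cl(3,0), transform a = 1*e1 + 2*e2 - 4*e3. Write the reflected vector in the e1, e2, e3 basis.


Reflection formula: a' = -n*a*n, with n = e3 (unit vector, n^2 = 1).
For reflection through hyperplane perp to e3:
The component along e3 flips sign, others stay.
a = (1, 2, -4)
a' = (1, 2, 4)
a' = 1*e1 + 2*e2 + 4*e3


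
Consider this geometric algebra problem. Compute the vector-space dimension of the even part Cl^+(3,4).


Even subalgebra dimension = 2^(n-1)
n = 3 + 4 = 7
2^(7 - 1) = 2^6 = 64
Verification: sum of C(7,k) for even k = 1 + 21 + 35 + 7 = 64
Result = 64


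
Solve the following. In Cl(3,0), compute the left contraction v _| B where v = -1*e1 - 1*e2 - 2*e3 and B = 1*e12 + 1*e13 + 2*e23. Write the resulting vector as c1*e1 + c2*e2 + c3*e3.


Left contraction v _| B = <vB>_1 (grade-1 part of the geometric product vB).
Using e1_|e12 = e2, e2_|e12 = -e1, e1_|e13 = e3, e3_|e13 = -e1, e2_|e23 = e3, e3_|e23 = -e2:
e1 coeff: -v2*b12 - v3*b13 = -(-1)*(1) - (-2)*(1) = 3
e2 coeff: v1*b12 - v3*b23 = (-1)*(1) - (-2)*(2) = 3
e3 coeff: v1*b13 + v2*b23 = (-1)*(1) + (-1)*(2) = -3
v _| B = 3*e1 + 3*e2 - 3*e3


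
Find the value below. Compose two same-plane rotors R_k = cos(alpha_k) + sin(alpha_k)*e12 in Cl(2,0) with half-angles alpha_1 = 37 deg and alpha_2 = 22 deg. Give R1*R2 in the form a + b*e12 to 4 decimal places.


Same-plane rotors commute and their half-angles add:
R1*R2 = cos(a1 + a2) + sin(a1 + a2)*e12.
a1 + a2 = 37 + 22 = 59 deg
cos(59 deg) = 0.5150
sin(59 deg) = 0.8572
R1*R2 = 0.5150 + 0.8572*e12


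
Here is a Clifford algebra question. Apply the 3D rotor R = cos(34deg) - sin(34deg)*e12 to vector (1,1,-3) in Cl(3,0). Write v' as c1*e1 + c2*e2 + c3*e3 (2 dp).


Rotor R = cos(34deg) - sin(34deg)*e12
Rotation angle theta = 2 * 34 = 68 degrees in the e12 plane (e1 -> e2).
The component perpendicular to the plane (e3) is invariant: v'_3 = v3 = -3.00
cos(68deg) = 0.3746, sin(68deg) = 0.9272
v'_1 = v1*cos(theta) - v2*sin(theta) = 1*0.3746 - 1*0.9272 = -0.55
v'_2 = v1*sin(theta) + v2*cos(theta) = 1*0.9272 + 1*0.3746 = 1.30
v' = -0.55*e1 + 1.30*e2 - 3.00*e3


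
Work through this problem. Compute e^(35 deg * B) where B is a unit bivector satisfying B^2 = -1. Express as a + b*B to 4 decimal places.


For a unit bivector B with B^2 = -1, the exponential series gives
e^(theta*B) = cos(theta) + sin(theta)*B (the GA analogue of Euler's formula).
theta = 35 degrees = 0.610865 rad
cos(35 deg) = 0.8192
sin(35 deg) = 0.5736
exp(theta*B) = 0.8192 + 0.5736*B


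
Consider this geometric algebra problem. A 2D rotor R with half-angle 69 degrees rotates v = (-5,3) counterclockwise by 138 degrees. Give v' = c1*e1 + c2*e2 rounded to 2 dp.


Rotor R = cos(69deg) - sin(69deg)*e12
Rotation angle theta = 2 * 69 = 138 degrees
v' = R*v*~R rotates v by theta.
cos(138deg) = -0.7431, sin(138deg) = 0.6691
v'_1 = -5*cos(138deg) - 3*sin(138deg)
= -5*(-0.7431) - 3*0.6691
= 1.71
v'_2 = -5*sin(138deg) + 3*cos(138deg)
= -5*0.6691 + 3*(-0.7431)
= -5.58
v' = 1.71*e1 - 5.58*e2


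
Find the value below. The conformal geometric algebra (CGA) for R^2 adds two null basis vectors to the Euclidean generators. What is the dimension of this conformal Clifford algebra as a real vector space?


The conformal model of R^2 uses Cl(3,1): the 2 Euclidean generators plus two extra orthogonal generators e+ (e+^2 = +1) and e- (e-^2 = -1), from which the null vectors e0, einf are built.
Number of generators m = 2 + 2 = 4.
dim Cl(p,q) = 2^m = 2^4 = 16


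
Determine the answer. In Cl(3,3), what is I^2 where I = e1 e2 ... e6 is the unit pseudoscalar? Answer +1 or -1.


The pseudoscalar I = e1...e_n (product of all n generators) of Cl(p,q) satisfies I^2 = (-1)^(q + n(n-1)/2).
p = 3, q = 3, n = p + q = 6
n(n-1)/2 = 6 * 5 / 2 = 15
Exponent = q + n(n-1)/2 = 3 + 15 = 18
I^2 = (-1)^18 = +1


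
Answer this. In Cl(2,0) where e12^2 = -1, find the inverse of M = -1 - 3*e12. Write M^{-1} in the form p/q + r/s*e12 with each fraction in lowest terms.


M = -1 - 3*e12, where e12^2 = -1.
Since M commutes with its reverse ~M = a - b*e12, M * ~M = a^2 - b^2*e12^2 = a^2 + b^2.
So M^{-1} = ~M / (a^2 + b^2) = (a - b*e12)/(a^2 + b^2).
a^2 + b^2 = 1 + 9 = 10
Scalar part = -1/10 = -1/10
Bivector coeff = 3/10 = 3/10
M^{-1} = -1/10 + 3/10*e12


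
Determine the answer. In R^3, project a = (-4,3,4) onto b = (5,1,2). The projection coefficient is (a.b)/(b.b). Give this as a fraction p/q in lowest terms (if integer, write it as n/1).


Projection coefficient = (a . b) / (b . b)
a . b = (-4)*5 + 3*1 + 4*2
= -20 + 3 + 8 = -9
b . b = 5^2 + 1^2 + 2^2
= 25 + 1 + 4 = 30
Coefficient = -9/30
In lowest terms: -3/10


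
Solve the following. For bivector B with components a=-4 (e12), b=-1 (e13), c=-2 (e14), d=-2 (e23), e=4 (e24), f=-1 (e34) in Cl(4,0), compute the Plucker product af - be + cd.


Plucker relation: af - be + cd
a*f = (-4)*(-1) = 4
b*e = (-1)*4 = -4
c*d = (-2)*(-2) = 4
af - be + cd = 4 - (-4) + 4
= 12


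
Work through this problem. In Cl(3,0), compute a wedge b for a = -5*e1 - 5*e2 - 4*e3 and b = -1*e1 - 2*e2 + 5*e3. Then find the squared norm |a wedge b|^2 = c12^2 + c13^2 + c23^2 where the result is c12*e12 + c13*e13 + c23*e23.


a wedge b = (a1*b2 - a2*b1)*e12 + (a1*b3 - a3*b1)*e13 + (a2*b3 - a3*b2)*e23
e12 coeff: (-5)*(-2) - (-5)*(-1) = 10 - 5 = 5
e13 coeff: (-5)*5 - (-4)*(-1) = -25 - 4 = -29
e23 coeff: (-5)*5 - (-4)*(-2) = -25 - 8 = -33
|a wedge b|^2 = 5^2 + (-29)^2 + (-33)^2
= 25 + 841 + 1089
= 1955


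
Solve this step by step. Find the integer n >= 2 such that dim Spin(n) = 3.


dim Spin(n) = dim so(n) = n(n-1)/2.
Solve n(n-1)/2 = 3, i.e. n^2 - n - 6 = 0.
Discriminant = 1 + 8*3 = 25
n = (1 + sqrt(25))/2 = (1 + 5)/2 = 3


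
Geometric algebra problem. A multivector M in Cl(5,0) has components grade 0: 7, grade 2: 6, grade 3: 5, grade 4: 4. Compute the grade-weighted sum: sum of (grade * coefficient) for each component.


Grade-weighted sum = sum of grade_k * coefficient_k
0*7 = 0
2*6 = 12
3*5 = 15
4*4 = 16
Total = 0 + 12 + 15 + 16 = 43


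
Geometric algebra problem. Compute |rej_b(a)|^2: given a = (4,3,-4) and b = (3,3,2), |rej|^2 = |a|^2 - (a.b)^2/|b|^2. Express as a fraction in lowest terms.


|a|^2 = 4^2 + 3^2 + (-4)^2 = 41
|b|^2 = 3^2 + 3^2 + 2^2 = 22
a . b = 4*3 + 3*3 + (-4)*2 = 13
(a.b)^2 = 13^2 = 169
|rej|^2 = 41 - 169/22
= (902 - 169)/22
= 733/22
In lowest terms: 733/22


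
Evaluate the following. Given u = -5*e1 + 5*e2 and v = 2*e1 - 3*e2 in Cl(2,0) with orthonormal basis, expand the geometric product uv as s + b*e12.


Expand: (-5*e1 + 5*e2)(2*e1 - 3*e2)
= (-5)*2*e1e1 + (-5)*(-3)*e1e2 + 5*2*e2e1 + 5*(-3)*e2e2
Using e1^2 = e2^2 = 1, e2e1 = -e1e2:
Scalar part s = (-5)*2 + 5*(-3) = -10 + (-15) = -25
Bivector part b = (-5)*(-3) - 5*2 = 15 - 10 = 5
uv = -25 + 5*e12


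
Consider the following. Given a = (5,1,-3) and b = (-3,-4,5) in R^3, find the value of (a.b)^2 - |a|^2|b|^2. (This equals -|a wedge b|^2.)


a . b = 5*(-3) + 1*(-4) + (-3)*5
= -15 + (-4) + (-15) = -34
|a|^2 = 5^2 + 1^2 + (-3)^2 = 35
|b|^2 = (-3)^2 + (-4)^2 + 5^2 = 50
(a.b)^2 = (-34)^2 = 1156
|a|^2 * |b|^2 = 35 * 50 = 1750
Result = 1156 - 1750 = -594


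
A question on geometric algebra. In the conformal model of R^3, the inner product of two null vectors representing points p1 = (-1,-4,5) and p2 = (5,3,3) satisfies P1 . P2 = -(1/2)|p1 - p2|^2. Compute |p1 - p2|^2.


p1 - p2 = (-6, -7, 2)
|p1 - p2|^2 = (-6)^2 + (-7)^2 + 2^2
= 36 + 49 + 4
= 89


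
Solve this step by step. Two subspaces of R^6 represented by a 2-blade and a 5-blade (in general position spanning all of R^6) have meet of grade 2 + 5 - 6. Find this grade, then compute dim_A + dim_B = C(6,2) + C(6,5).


Meet grade = grade(A) + grade(B) - n
= 2 + 5 - 6 = 1
C(6,2) = 15
C(6,5) = 6
dim_A + dim_B = 15 + 6 = 21


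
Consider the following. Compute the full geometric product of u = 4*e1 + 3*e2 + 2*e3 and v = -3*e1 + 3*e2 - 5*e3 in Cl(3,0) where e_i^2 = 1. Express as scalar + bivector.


In Cl(3,0): e_i^2 = 1, e_ie_j = -e_je_i for i != j.
Scalar part = u . v = 4*(-3) + 3*3 + 2*(-5)
= -12 + 9 + (-10) = -13
e12 coeff = 4*3 - 3*(-3) = 12 - (-9) = 21
e13 coeff = 4*(-5) - 2*(-3) = -20 - (-6) = -14
e23 coeff = 3*(-5) - 2*3 = -15 - 6 = -21
uv = -13 + 21*e12 - 14*e13 - 21*e23


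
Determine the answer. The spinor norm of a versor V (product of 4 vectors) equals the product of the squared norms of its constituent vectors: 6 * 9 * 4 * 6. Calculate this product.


Spinor norm N(V) = |v1|^2 * |v2|^2 * ... * |v4|^2
= 6 * 9 * 4 * 6
Running product: 6, 54, 216, 1296
N(V) = 1296


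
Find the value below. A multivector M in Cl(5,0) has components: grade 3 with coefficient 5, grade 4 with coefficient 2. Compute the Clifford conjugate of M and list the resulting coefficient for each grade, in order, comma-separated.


Clifford conjugate sign for grade k: (-1)^(k(k+1)/2)
Grade 3: (-1)^(3*4/2) = (-1)^6 = 1, coeff 5 -> 5
Grade 4: (-1)^(4*5/2) = (-1)^10 = 1, coeff 2 -> 2
Conjugated coefficients: 5, 2


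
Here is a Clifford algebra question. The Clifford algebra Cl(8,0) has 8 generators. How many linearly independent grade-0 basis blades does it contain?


Number of grade-k basis blades in Cl(p,q) with n = p + q is C(n, k).
n = 8 + 0 = 8
C(8, 0) = 8! / (0! * 8!)
= 40320 / (1 * 40320)
= 1


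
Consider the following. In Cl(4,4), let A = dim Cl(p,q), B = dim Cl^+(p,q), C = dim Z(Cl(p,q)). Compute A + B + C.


n = 4 + 4 = 8
Total dim = 2^8 = 256
Even subalgebra dim = 2^7 = 128
n is even, so center dim = 1
Sum = 256 + 128 + 1 = 385


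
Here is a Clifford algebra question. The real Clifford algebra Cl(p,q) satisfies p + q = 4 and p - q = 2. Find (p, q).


We need p + q = 4 and p - q = 2.
Adding: 2p = 4 + 2 = 6, so p = 3.
Then q = 4 - 3 = 1.
(p, q) = (3, 1)


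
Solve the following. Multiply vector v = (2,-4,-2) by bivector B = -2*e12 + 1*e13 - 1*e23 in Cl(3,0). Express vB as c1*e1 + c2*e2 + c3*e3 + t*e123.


vB has grade-1 (vector) and grade-3 (trivector) parts: vB = (v _| B) + (v ^ B).
Vector part <vB>_1:
  e1: -v2*b12 - v3*b13 = -(-4)*(-2) - (-2)*(1) = -6
  e2: v1*b12 - v3*b23 = (2)*(-2) - (-2)*(-1) = -6
  e3: v1*b13 + v2*b23 = (2)*(1) + (-4)*(-1) = 6
Trivector part <vB>_3:
  e123: v1*b23 - v2*b13 + v3*b12 = (2)*(-1) - (-4)*(1) + (-2)*(-2) = 6
vB = -6*e1 - 6*e2 + 6*e3 + 6*e123


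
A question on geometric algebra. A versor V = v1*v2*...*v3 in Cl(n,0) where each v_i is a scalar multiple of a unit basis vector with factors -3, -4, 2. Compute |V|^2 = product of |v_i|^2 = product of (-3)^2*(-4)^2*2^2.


Each vector v_i has |v_i|^2 = s_i^2
Squared scales: (-3)^2 = 9, (-4)^2 = 16, 2^2 = 4
|V|^2 = 9 * 16 * 4
= 576


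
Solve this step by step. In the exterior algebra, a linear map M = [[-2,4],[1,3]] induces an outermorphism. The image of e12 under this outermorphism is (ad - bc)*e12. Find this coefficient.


The outermorphism of a linear map f sends e1^e2 to f(e1)^f(e2).
f(e1) = -2*e1 + 1*e2
f(e2) = 4*e1 + 3*e2
f(e1) ^ f(e2) = (-2*e1 + 1*e2) ^ (4*e1 + 3*e2)
= (-2)*3*e12 + 1*4*e21
= (-6 - 4)*e12
= -10*e12
Coefficient = -10


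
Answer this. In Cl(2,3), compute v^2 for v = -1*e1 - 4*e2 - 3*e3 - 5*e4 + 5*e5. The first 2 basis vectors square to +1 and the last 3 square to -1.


v^2 = sum of c_i^2 * e_i^2
Positive signature terms (e_i^2 = +1): (-1)^2 + (-4)^2 = 17
Negative signature terms (e_j^2 = -1): (-3)^2 + (-5)^2 + 5^2 = 59
v^2 = 17 - 59 = -42


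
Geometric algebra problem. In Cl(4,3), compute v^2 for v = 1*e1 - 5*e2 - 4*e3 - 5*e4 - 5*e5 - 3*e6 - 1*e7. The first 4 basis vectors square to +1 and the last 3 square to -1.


v^2 = sum of c_i^2 * e_i^2
Positive signature terms (e_i^2 = +1): 1^2 + (-5)^2 + (-4)^2 + (-5)^2 = 67
Negative signature terms (e_j^2 = -1): (-5)^2 + (-3)^2 + (-1)^2 = 35
v^2 = 67 - 35 = 32


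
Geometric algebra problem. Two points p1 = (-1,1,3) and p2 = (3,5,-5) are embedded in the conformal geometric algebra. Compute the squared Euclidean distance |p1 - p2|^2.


p1 - p2 = (-4, -4, 8)
|p1 - p2|^2 = (-4)^2 + (-4)^2 + 8^2
= 16 + 16 + 64
= 96


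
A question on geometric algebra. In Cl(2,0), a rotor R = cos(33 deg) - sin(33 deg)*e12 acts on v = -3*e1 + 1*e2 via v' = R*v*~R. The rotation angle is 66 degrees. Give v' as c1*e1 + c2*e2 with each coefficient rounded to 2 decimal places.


Rotor R = cos(33deg) - sin(33deg)*e12
Rotation angle theta = 2 * 33 = 66 degrees
v' = R*v*~R rotates v by theta.
cos(66deg) = 0.4067, sin(66deg) = 0.9135
v'_1 = -3*cos(66deg) - 1*sin(66deg)
= -3*0.4067 - 1*0.9135
= -2.13
v'_2 = -3*sin(66deg) + 1*cos(66deg)
= -3*0.9135 + 1*0.4067
= -2.33
v' = -2.13*e1 - 2.33*e2


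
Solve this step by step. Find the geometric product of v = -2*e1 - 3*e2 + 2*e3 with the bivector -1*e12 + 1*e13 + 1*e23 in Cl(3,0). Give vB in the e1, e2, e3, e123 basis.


vB has grade-1 (vector) and grade-3 (trivector) parts: vB = (v _| B) + (v ^ B).
Vector part <vB>_1:
  e1: -v2*b12 - v3*b13 = -(-3)*(-1) - (2)*(1) = -5
  e2: v1*b12 - v3*b23 = (-2)*(-1) - (2)*(1) = 0
  e3: v1*b13 + v2*b23 = (-2)*(1) + (-3)*(1) = -5
Trivector part <vB>_3:
  e123: v1*b23 - v2*b13 + v3*b12 = (-2)*(1) - (-3)*(1) + (2)*(-1) = -1
vB = -5*e1 + 0*e2 - 5*e3 - 1*e123


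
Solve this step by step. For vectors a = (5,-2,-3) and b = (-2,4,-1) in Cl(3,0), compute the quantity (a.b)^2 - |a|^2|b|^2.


a . b = 5*(-2) + (-2)*4 + (-3)*(-1)
= -10 + (-8) + 3 = -15
|a|^2 = 5^2 + (-2)^2 + (-3)^2 = 38
|b|^2 = (-2)^2 + 4^2 + (-1)^2 = 21
(a.b)^2 = (-15)^2 = 225
|a|^2 * |b|^2 = 38 * 21 = 798
Result = 225 - 798 = -573


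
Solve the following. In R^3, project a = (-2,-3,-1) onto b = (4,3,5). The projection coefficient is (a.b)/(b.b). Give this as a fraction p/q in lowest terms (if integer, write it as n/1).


Projection coefficient = (a . b) / (b . b)
a . b = (-2)*4 + (-3)*3 + (-1)*5
= -8 + (-9) + (-5) = -22
b . b = 4^2 + 3^2 + 5^2
= 16 + 9 + 25 = 50
Coefficient = -22/50
In lowest terms: -11/25


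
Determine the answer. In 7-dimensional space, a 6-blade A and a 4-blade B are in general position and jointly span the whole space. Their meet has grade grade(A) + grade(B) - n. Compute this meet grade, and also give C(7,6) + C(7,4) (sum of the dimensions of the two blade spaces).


Meet grade = grade(A) + grade(B) - n
= 6 + 4 - 7 = 3
C(7,6) = 7
C(7,4) = 35
dim_A + dim_B = 7 + 35 = 42


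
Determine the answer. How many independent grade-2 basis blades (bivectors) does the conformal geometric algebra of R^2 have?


The conformal model of R^2 uses Cl(3,1) with m = 2 + 2 = 4 generators.
Number of grade-2 blades = C(m, 2) = C(4, 2)
= 4*3/2 = 6


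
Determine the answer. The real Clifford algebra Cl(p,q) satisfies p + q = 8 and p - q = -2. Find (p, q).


We need p + q = 8 and p - q = -2.
Adding: 2p = 8 + (-2) = 6, so p = 3.
Then q = 8 - 3 = 5.
(p, q) = (3, 5)


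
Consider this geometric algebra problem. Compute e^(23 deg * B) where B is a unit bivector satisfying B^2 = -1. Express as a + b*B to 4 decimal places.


For a unit bivector B with B^2 = -1, the exponential series gives
e^(theta*B) = cos(theta) + sin(theta)*B (the GA analogue of Euler's formula).
theta = 23 degrees = 0.401426 rad
cos(23 deg) = 0.9205
sin(23 deg) = 0.3907
exp(theta*B) = 0.9205 + 0.3907*B


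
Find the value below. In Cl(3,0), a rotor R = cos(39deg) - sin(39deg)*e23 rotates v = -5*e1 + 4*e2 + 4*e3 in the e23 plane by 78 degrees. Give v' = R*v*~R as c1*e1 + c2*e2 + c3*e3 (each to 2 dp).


Rotor R = cos(39deg) - sin(39deg)*e23
Rotation angle theta = 2 * 39 = 78 degrees in the e23 plane (e2 -> e3).
The component perpendicular to the plane (e1) is invariant: v'_1 = v1 = -5.00
cos(78deg) = 0.2079, sin(78deg) = 0.9781
v'_2 = v2*cos(theta) - v3*sin(theta) = 4*0.2079 - 4*0.9781 = -3.08
v'_3 = v2*sin(theta) + v3*cos(theta) = 4*0.9781 + 4*0.2079 = 4.74
v' = -5.00*e1 - 3.08*e2 + 4.74*e3


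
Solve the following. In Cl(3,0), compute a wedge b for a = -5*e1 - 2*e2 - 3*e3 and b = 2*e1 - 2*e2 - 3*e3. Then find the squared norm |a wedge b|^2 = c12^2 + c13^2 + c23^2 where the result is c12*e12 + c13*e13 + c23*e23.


a wedge b = (a1*b2 - a2*b1)*e12 + (a1*b3 - a3*b1)*e13 + (a2*b3 - a3*b2)*e23
e12 coeff: (-5)*(-2) - (-2)*2 = 10 - (-4) = 14
e13 coeff: (-5)*(-3) - (-3)*2 = 15 - (-6) = 21
e23 coeff: (-2)*(-3) - (-3)*(-2) = 6 - 6 = 0
|a wedge b|^2 = 14^2 + 21^2 + 0^2
= 196 + 441 + 0
= 637


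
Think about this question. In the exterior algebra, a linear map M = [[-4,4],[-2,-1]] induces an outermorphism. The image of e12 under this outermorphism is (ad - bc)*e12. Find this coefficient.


The outermorphism of a linear map f sends e1^e2 to f(e1)^f(e2).
f(e1) = -4*e1 - 2*e2
f(e2) = 4*e1 - 1*e2
f(e1) ^ f(e2) = (-4*e1 - 2*e2) ^ (4*e1 - 1*e2)
= (-4)*(-1)*e12 + (-2)*4*e21
= (4 - (-8))*e12
= 12*e12
Coefficient = 12


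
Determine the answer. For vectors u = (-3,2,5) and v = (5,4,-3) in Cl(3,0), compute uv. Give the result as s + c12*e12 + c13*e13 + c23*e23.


In Cl(3,0): e_i^2 = 1, e_ie_j = -e_je_i for i != j.
Scalar part = u . v = (-3)*5 + 2*4 + 5*(-3)
= -15 + 8 + (-15) = -22
e12 coeff = (-3)*4 - 2*5 = -12 - 10 = -22
e13 coeff = (-3)*(-3) - 5*5 = 9 - 25 = -16
e23 coeff = 2*(-3) - 5*4 = -6 - 20 = -26
uv = -22 - 22*e12 - 16*e13 - 26*e23


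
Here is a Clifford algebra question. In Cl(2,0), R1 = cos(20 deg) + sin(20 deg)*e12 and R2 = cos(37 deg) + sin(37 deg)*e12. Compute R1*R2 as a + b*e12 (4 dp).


Same-plane rotors commute and their half-angles add:
R1*R2 = cos(a1 + a2) + sin(a1 + a2)*e12.
a1 + a2 = 20 + 37 = 57 deg
cos(57 deg) = 0.5446
sin(57 deg) = 0.8387
R1*R2 = 0.5446 + 0.8387*e12


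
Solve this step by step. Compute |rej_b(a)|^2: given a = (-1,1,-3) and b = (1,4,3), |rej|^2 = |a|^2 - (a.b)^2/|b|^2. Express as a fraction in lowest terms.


|a|^2 = (-1)^2 + 1^2 + (-3)^2 = 11
|b|^2 = 1^2 + 4^2 + 3^2 = 26
a . b = (-1)*1 + 1*4 + (-3)*3 = -6
(a.b)^2 = (-6)^2 = 36
|rej|^2 = 11 - 36/26
= (286 - 36)/26
= 250/26
In lowest terms: 125/13


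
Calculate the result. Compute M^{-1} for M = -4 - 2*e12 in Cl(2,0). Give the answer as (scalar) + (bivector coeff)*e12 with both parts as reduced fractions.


M = -4 - 2*e12, where e12^2 = -1.
Since M commutes with its reverse ~M = a - b*e12, M * ~M = a^2 - b^2*e12^2 = a^2 + b^2.
So M^{-1} = ~M / (a^2 + b^2) = (a - b*e12)/(a^2 + b^2).
a^2 + b^2 = 16 + 4 = 20
Scalar part = -4/20 = -1/5
Bivector coeff = 2/20 = 1/10
M^{-1} = -1/5 + 1/10*e12


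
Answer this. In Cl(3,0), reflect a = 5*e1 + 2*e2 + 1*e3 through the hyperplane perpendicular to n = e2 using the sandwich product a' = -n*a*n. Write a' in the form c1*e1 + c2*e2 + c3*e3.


Reflection formula: a' = -n*a*n, with n = e2 (unit vector, n^2 = 1).
For reflection through hyperplane perp to e2:
The component along e2 flips sign, others stay.
a = (5, 2, 1)
a' = (5, -2, 1)
a' = 5*e1 - 2*e2 + 1*e3


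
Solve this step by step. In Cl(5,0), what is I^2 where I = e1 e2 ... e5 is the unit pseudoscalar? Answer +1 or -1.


The pseudoscalar I = e1...e_n (product of all n generators) of Cl(p,q) satisfies I^2 = (-1)^(q + n(n-1)/2).
p = 5, q = 0, n = p + q = 5
n(n-1)/2 = 5 * 4 / 2 = 10
Exponent = q + n(n-1)/2 = 0 + 10 = 10
I^2 = (-1)^10 = +1


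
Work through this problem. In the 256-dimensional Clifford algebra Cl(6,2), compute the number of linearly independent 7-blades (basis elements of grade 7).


Number of grade-k basis blades in Cl(p,q) with n = p + q is C(n, k).
n = 6 + 2 = 8
C(8, 7) = 8! / (7! * 1!)
= 40320 / (5040 * 1)
= 8


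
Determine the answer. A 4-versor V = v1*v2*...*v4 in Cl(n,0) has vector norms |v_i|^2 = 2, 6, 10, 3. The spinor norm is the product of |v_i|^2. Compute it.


Spinor norm N(V) = |v1|^2 * |v2|^2 * ... * |v4|^2
= 2 * 6 * 10 * 3
Running product: 2, 12, 120, 360
N(V) = 360


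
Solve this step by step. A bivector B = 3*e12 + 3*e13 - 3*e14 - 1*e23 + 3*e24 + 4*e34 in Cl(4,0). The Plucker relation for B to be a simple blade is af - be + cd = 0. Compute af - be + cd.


Plucker relation: af - be + cd
a*f = 3*4 = 12
b*e = 3*3 = 9
c*d = (-3)*(-1) = 3
af - be + cd = 12 - 9 + 3
= 6


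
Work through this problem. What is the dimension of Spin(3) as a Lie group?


Spin(n) double-covers SO(n); both have Lie algebra so(n) of dimension n(n-1)/2.
n = 3
n(n-1) = 3 * 2 = 6
dim Spin(3) = 6/2 = 3


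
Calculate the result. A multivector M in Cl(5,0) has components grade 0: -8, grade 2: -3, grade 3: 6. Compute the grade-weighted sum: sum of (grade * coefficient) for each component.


Grade-weighted sum = sum of grade_k * coefficient_k
0*(-8) = 0
2*(-3) = -6
3*6 = 18
Total = 0 + (-6) + 18 = 12


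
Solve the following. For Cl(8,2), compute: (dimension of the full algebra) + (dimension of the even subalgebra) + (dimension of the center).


n = 8 + 2 = 10
Total dim = 2^10 = 1024
Even subalgebra dim = 2^9 = 512
n is even, so center dim = 1
Sum = 1024 + 512 + 1 = 1537


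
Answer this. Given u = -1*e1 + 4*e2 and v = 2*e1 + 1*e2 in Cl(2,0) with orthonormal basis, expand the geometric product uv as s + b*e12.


Expand: (-1*e1 + 4*e2)(2*e1 + 1*e2)
= (-1)*2*e1e1 + (-1)*1*e1e2 + 4*2*e2e1 + 4*1*e2e2
Using e1^2 = e2^2 = 1, e2e1 = -e1e2:
Scalar part s = (-1)*2 + 4*1 = -2 + 4 = 2
Bivector part b = (-1)*1 - 4*2 = -1 - 8 = -9
uv = 2 - 9*e12


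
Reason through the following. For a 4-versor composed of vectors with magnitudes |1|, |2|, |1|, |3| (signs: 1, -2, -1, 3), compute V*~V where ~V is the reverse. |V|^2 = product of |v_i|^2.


Each vector v_i has |v_i|^2 = s_i^2
Squared scales: 1^2 = 1, (-2)^2 = 4, (-1)^2 = 1, 3^2 = 9
|V|^2 = 1 * 4 * 1 * 9
= 36


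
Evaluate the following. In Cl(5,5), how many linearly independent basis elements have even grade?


Even subalgebra dimension = 2^(n-1)
n = 5 + 5 = 10
2^(10 - 1) = 2^9 = 512
Verification: sum of C(10,k) for even k = 1 + 45 + 210 + 210 + 45 + 1 = 512
Result = 512


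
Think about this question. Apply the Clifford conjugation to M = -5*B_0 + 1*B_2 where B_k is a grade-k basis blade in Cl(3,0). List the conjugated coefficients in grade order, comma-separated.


Clifford conjugate sign for grade k: (-1)^(k(k+1)/2)
Grade 0: (-1)^(0*1/2) = (-1)^0 = 1, coeff -5 -> -5
Grade 2: (-1)^(2*3/2) = (-1)^3 = -1, coeff 1 -> -1
Conjugated coefficients: -5, -1


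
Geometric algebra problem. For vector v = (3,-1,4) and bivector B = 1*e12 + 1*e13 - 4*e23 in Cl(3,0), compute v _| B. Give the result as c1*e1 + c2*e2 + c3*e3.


Left contraction v _| B = <vB>_1 (grade-1 part of the geometric product vB).
Using e1_|e12 = e2, e2_|e12 = -e1, e1_|e13 = e3, e3_|e13 = -e1, e2_|e23 = e3, e3_|e23 = -e2:
e1 coeff: -v2*b12 - v3*b13 = -(-1)*(1) - (4)*(1) = -3
e2 coeff: v1*b12 - v3*b23 = (3)*(1) - (4)*(-4) = 19
e3 coeff: v1*b13 + v2*b23 = (3)*(1) + (-1)*(-4) = 7
v _| B = -3*e1 + 19*e2 + 7*e3


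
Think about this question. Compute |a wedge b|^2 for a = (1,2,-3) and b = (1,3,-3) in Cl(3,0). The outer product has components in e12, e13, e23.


a wedge b = (a1*b2 - a2*b1)*e12 + (a1*b3 - a3*b1)*e13 + (a2*b3 - a3*b2)*e23
e12 coeff: 1*3 - 2*1 = 3 - 2 = 1
e13 coeff: 1*(-3) - (-3)*1 = -3 - (-3) = 0
e23 coeff: 2*(-3) - (-3)*3 = -6 - (-9) = 3
|a wedge b|^2 = 1^2 + 0^2 + 3^2
= 1 + 0 + 9
= 10


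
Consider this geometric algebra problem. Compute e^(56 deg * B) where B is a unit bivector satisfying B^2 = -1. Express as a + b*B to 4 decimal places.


For a unit bivector B with B^2 = -1, the exponential series gives
e^(theta*B) = cos(theta) + sin(theta)*B (the GA analogue of Euler's formula).
theta = 56 degrees = 0.977384 rad
cos(56 deg) = 0.5592
sin(56 deg) = 0.8290
exp(theta*B) = 0.5592 + 0.8290*B


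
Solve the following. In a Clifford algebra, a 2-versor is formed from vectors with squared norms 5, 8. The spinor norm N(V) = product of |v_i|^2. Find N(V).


Spinor norm N(V) = |v1|^2 * |v2|^2 * ... * |v2|^2
= 5 * 8
Running product: 5, 40
N(V) = 40


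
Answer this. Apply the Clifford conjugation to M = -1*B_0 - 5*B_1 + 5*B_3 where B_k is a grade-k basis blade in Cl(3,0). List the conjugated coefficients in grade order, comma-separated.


Clifford conjugate sign for grade k: (-1)^(k(k+1)/2)
Grade 0: (-1)^(0*1/2) = (-1)^0 = 1, coeff -1 -> -1
Grade 1: (-1)^(1*2/2) = (-1)^1 = -1, coeff -5 -> 5
Grade 3: (-1)^(3*4/2) = (-1)^6 = 1, coeff 5 -> 5
Conjugated coefficients: -1, 5, 5


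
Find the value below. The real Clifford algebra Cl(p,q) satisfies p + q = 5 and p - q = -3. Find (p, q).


We need p + q = 5 and p - q = -3.
Adding: 2p = 5 + (-3) = 2, so p = 1.
Then q = 5 - 1 = 4.
(p, q) = (1, 4)


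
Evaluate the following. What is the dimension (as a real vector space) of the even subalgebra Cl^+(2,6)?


Even subalgebra dimension = 2^(n-1)
n = 2 + 6 = 8
2^(8 - 1) = 2^7 = 128
Verification: sum of C(8,k) for even k = 1 + 28 + 70 + 28 + 1 = 128
Result = 128


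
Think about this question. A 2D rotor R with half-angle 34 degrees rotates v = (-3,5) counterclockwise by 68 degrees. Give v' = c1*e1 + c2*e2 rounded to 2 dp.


Rotor R = cos(34deg) - sin(34deg)*e12
Rotation angle theta = 2 * 34 = 68 degrees
v' = R*v*~R rotates v by theta.
cos(68deg) = 0.3746, sin(68deg) = 0.9272
v'_1 = -3*cos(68deg) - 5*sin(68deg)
= -3*0.3746 - 5*0.9272
= -5.76
v'_2 = -3*sin(68deg) + 5*cos(68deg)
= -3*0.9272 + 5*0.3746
= -0.91
v' = -5.76*e1 - 0.91*e2


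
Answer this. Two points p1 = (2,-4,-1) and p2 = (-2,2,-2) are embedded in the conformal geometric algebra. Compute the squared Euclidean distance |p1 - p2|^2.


p1 - p2 = (4, -6, 1)
|p1 - p2|^2 = 4^2 + (-6)^2 + 1^2
= 16 + 36 + 1
= 53


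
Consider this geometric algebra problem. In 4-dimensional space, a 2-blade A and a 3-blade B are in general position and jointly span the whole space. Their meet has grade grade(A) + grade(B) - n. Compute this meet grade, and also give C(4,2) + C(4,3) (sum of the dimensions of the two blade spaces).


Meet grade = grade(A) + grade(B) - n
= 2 + 3 - 4 = 1
C(4,2) = 6
C(4,3) = 4
dim_A + dim_B = 6 + 4 = 10


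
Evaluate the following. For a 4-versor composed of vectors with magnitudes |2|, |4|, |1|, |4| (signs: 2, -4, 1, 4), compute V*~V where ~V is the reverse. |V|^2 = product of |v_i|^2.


Each vector v_i has |v_i|^2 = s_i^2
Squared scales: 2^2 = 4, (-4)^2 = 16, 1^2 = 1, 4^2 = 16
|V|^2 = 4 * 16 * 1 * 16
= 1024


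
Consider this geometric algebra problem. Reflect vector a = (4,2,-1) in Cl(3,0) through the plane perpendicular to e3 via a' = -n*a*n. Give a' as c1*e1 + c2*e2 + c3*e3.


Reflection formula: a' = -n*a*n, with n = e3 (unit vector, n^2 = 1).
For reflection through hyperplane perp to e3:
The component along e3 flips sign, others stay.
a = (4, 2, -1)
a' = (4, 2, 1)
a' = 4*e1 + 2*e2 + 1*e3


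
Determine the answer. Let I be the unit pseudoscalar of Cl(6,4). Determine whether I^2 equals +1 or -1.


The pseudoscalar I = e1...e_n (product of all n generators) of Cl(p,q) satisfies I^2 = (-1)^(q + n(n-1)/2).
p = 6, q = 4, n = p + q = 10
n(n-1)/2 = 10 * 9 / 2 = 45
Exponent = q + n(n-1)/2 = 4 + 45 = 49
I^2 = (-1)^49 = -1


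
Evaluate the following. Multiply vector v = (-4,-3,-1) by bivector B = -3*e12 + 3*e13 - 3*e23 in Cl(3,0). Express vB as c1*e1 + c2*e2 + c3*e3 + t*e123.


vB has grade-1 (vector) and grade-3 (trivector) parts: vB = (v _| B) + (v ^ B).
Vector part <vB>_1:
  e1: -v2*b12 - v3*b13 = -(-3)*(-3) - (-1)*(3) = -6
  e2: v1*b12 - v3*b23 = (-4)*(-3) - (-1)*(-3) = 9
  e3: v1*b13 + v2*b23 = (-4)*(3) + (-3)*(-3) = -3
Trivector part <vB>_3:
  e123: v1*b23 - v2*b13 + v3*b12 = (-4)*(-3) - (-3)*(3) + (-1)*(-3) = 24
vB = -6*e1 + 9*e2 - 3*e3 + 24*e123


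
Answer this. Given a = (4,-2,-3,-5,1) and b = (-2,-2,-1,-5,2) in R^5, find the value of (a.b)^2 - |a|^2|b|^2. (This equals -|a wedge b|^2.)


a . b = 4*(-2) + (-2)*(-2) + (-3)*(-1) + (-5)*(-5) + 1*2
= -8 + 4 + 3 + 25 + 2 = 26
|a|^2 = 4^2 + (-2)^2 + (-3)^2 + (-5)^2 + 1^2 = 55
|b|^2 = (-2)^2 + (-2)^2 + (-1)^2 + (-5)^2 + 2^2 = 38
(a.b)^2 = 26^2 = 676
|a|^2 * |b|^2 = 55 * 38 = 2090
Result = 676 - 2090 = -1414


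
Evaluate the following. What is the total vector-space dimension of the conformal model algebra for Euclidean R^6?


The conformal model of R^6 uses Cl(7,1): the 6 Euclidean generators plus two extra orthogonal generators e+ (e+^2 = +1) and e- (e-^2 = -1), from which the null vectors e0, einf are built.
Number of generators m = 6 + 2 = 8.
dim Cl(p,q) = 2^m = 2^8 = 256


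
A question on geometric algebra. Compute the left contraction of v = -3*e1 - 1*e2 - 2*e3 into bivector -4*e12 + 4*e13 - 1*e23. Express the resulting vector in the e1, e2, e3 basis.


Left contraction v _| B = <vB>_1 (grade-1 part of the geometric product vB).
Using e1_|e12 = e2, e2_|e12 = -e1, e1_|e13 = e3, e3_|e13 = -e1, e2_|e23 = e3, e3_|e23 = -e2:
e1 coeff: -v2*b12 - v3*b13 = -(-1)*(-4) - (-2)*(4) = 4
e2 coeff: v1*b12 - v3*b23 = (-3)*(-4) - (-2)*(-1) = 10
e3 coeff: v1*b13 + v2*b23 = (-3)*(4) + (-1)*(-1) = -11
v _| B = 4*e1 + 10*e2 - 11*e3
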